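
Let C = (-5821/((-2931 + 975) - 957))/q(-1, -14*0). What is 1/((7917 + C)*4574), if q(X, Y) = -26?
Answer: 37869/1371312472475 ≈ 2.7615e-8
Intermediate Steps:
C = -5821/75738 (C = -5821/((-2931 + 975) - 957)/(-26) = -5821/(-1956 - 957)*(-1/26) = -5821/(-2913)*(-1/26) = -5821*(-1/2913)*(-1/26) = (5821/2913)*(-1/26) = -5821/75738 ≈ -0.076857)
1/((7917 + C)*4574) = 1/((7917 - 5821/75738)*4574) = (1/4574)/(599611925/75738) = (75738/599611925)*(1/4574) = 37869/1371312472475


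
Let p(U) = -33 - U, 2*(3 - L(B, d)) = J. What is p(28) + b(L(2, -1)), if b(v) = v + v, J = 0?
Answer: -55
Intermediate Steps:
L(B, d) = 3 (L(B, d) = 3 - 1/2*0 = 3 + 0 = 3)
b(v) = 2*v
p(28) + b(L(2, -1)) = (-33 - 1*28) + 2*3 = (-33 - 28) + 6 = -61 + 6 = -55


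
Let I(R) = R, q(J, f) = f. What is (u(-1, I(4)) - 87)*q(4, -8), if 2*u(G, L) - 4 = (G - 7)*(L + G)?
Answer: 776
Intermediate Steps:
u(G, L) = 2 + (-7 + G)*(G + L)/2 (u(G, L) = 2 + ((G - 7)*(L + G))/2 = 2 + ((-7 + G)*(G + L))/2 = 2 + (-7 + G)*(G + L)/2)
(u(-1, I(4)) - 87)*q(4, -8) = ((2 + (½)*(-1)² - 7/2*(-1) - 7/2*4 + (½)*(-1)*4) - 87)*(-8) = ((2 + (½)*1 + 7/2 - 14 - 2) - 87)*(-8) = ((2 + ½ + 7/2 - 14 - 2) - 87)*(-8) = (-10 - 87)*(-8) = -97*(-8) = 776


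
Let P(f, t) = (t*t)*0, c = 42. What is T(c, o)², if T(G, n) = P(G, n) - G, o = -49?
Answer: 1764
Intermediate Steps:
P(f, t) = 0 (P(f, t) = t²*0 = 0)
T(G, n) = -G (T(G, n) = 0 - G = -G)
T(c, o)² = (-1*42)² = (-42)² = 1764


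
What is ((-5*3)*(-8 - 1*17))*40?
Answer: 15000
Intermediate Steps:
((-5*3)*(-8 - 1*17))*40 = -15*(-8 - 17)*40 = -15*(-25)*40 = 375*40 = 15000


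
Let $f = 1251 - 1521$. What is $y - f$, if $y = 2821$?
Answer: $3091$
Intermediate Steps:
$f = -270$
$y - f = 2821 - -270 = 2821 + 270 = 3091$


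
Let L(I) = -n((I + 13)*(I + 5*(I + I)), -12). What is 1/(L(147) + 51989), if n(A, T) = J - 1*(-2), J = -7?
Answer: 1/51994 ≈ 1.9233e-5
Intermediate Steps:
n(A, T) = -5 (n(A, T) = -7 - 1*(-2) = -7 + 2 = -5)
L(I) = 5 (L(I) = -1*(-5) = 5)
1/(L(147) + 51989) = 1/(5 + 51989) = 1/51994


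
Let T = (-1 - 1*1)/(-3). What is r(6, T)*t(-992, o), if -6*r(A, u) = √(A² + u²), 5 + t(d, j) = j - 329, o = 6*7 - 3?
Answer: 295*√82/9 ≈ 296.82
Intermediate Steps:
o = 39 (o = 42 - 3 = 39)
t(d, j) = -334 + j (t(d, j) = -5 + (j - 329) = -5 + (-329 + j) = -334 + j)
T = ⅔ (T = (-1 - 1)*(-⅓) = -2*(-⅓) = ⅔ ≈ 0.66667)
r(A, u) = -√(A² + u²)/6
r(6, T)*t(-992, o) = (-√(6² + (⅔)²)/6)*(-334 + 39) = -√(36 + 4/9)/6*(-295) = -√82/9*(-295) = 295*√82/9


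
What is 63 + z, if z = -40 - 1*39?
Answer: -16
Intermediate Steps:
z = -79 (z = -40 - 39 = -79)
63 + z = 63 - 79 = -16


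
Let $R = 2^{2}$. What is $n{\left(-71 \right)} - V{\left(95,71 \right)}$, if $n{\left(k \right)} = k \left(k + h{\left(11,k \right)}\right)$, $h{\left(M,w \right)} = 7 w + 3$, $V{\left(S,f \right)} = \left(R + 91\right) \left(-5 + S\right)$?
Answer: $31565$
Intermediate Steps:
$R = 4$
$V{\left(S,f \right)} = -475 + 95 S$ ($V{\left(S,f \right)} = \left(4 + 91\right) \left(-5 + S\right) = 95 \left(-5 + S\right) = -475 + 95 S$)
$h{\left(M,w \right)} = 3 + 7 w$
$n{\left(k \right)} = k \left(3 + 8 k\right)$ ($n{\left(k \right)} = k \left(k + \left(3 + 7 k\right)\right) = k \left(3 + 8 k\right)$)
$n{\left(-71 \right)} - V{\left(95,71 \right)} = - 71 \left(3 + 8 \left(-71\right)\right) - \left(-475 + 95 \cdot 95\right) = - 71 \left(3 - 568\right) - \left(-475 + 9025\right) = \left(-71\right) \left(-565\right) - 8550 = 40115 - 8550 = 31565$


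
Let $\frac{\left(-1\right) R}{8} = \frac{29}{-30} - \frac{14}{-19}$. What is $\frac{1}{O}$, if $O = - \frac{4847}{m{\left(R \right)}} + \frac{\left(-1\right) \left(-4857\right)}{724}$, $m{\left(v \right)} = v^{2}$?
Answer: $- \frac{379376}{541418757} \approx -0.00070071$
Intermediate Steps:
$R = \frac{524}{285}$ ($R = - 8 \left(\frac{29}{-30} - \frac{14}{-19}\right) = - 8 \left(29 \left(- \frac{1}{30}\right) - - \frac{14}{19}\right) = - 8 \left(- \frac{29}{30} + \frac{14}{19}\right) = \left(-8\right) \left(- \frac{131}{570}\right) = \frac{524}{285} \approx 1.8386$)
$O = - \frac{541418757}{379376}$ ($O = - \frac{4847}{\left(\frac{524}{285}\right)^{2}} + \frac{\left(-1\right) \left(-4857\right)}{724} = - \frac{4847}{\frac{274576}{81225}} + 4857 \cdot \frac{1}{724} = \left(-4847\right) \frac{81225}{274576} + \frac{4857}{724} = - \frac{3005325}{2096} + \frac{4857}{724} = - \frac{541418757}{379376} \approx -1427.1$)
$\frac{1}{O} = \frac{1}{- \frac{541418757}{379376}} = - \frac{379376}{541418757}$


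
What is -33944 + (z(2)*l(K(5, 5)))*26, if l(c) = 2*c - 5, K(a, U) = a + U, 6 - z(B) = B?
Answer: -32384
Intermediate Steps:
z(B) = 6 - B
K(a, U) = U + a
l(c) = -5 + 2*c
-33944 + (z(2)*l(K(5, 5)))*26 = -33944 + ((6 - 1*2)*(-5 + 2*(5 + 5)))*26 = -33944 + ((6 - 2)*(-5 + 2*10))*26 = -33944 + (4*(-5 + 20))*26 = -33944 + (4*15)*26 = -33944 + 60*26 = -33944 + 1560 = -32384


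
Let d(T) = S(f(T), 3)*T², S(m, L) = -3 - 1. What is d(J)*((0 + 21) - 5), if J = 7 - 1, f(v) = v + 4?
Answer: -2304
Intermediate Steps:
f(v) = 4 + v
J = 6
S(m, L) = -4
d(T) = -4*T²
d(J)*((0 + 21) - 5) = (-4*6²)*((0 + 21) - 5) = (-4*36)*(21 - 5) = -144*16 = -2304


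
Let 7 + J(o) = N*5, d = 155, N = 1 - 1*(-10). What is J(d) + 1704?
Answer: 1752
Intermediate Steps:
N = 11 (N = 1 + 10 = 11)
J(o) = 48 (J(o) = -7 + 11*5 = -7 + 55 = 48)
J(d) + 1704 = 48 + 1704 = 1752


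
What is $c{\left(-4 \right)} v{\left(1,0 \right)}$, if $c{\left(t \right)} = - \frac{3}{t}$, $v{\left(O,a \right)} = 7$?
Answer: $\frac{21}{4} \approx 5.25$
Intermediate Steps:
$c{\left(-4 \right)} v{\left(1,0 \right)} = - \frac{3}{-4} \cdot 7 = \left(-3\right) \left(- \frac{1}{4}\right) 7 = \frac{3}{4} \cdot 7 = \frac{21}{4}$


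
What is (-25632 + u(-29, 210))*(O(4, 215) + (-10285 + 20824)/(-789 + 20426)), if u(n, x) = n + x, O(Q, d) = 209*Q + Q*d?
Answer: -847897290841/19637 ≈ -4.3179e+7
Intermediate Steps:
(-25632 + u(-29, 210))*(O(4, 215) + (-10285 + 20824)/(-789 + 20426)) = (-25632 + (-29 + 210))*(4*(209 + 215) + (-10285 + 20824)/(-789 + 20426)) = (-25632 + 181)*(4*424 + 10539/19637) = -25451*(1696 + 10539*(1/19637)) = -25451*(1696 + 10539/19637) = -25451*33314891/19637 = -847897290841/19637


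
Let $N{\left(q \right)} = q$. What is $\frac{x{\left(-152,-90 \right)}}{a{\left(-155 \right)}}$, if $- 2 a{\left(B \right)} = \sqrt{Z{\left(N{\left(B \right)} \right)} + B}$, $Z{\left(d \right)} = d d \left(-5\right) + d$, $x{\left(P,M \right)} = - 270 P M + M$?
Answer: $- \frac{70356 i \sqrt{120435}}{1147} \approx - 21287.0 i$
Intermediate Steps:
$x{\left(P,M \right)} = M - 270 M P$ ($x{\left(P,M \right)} = - 270 M P + M = M - 270 M P$)
$Z{\left(d \right)} = d - 5 d^{2}$ ($Z{\left(d \right)} = d^{2} \left(-5\right) + d = - 5 d^{2} + d = d - 5 d^{2}$)
$a{\left(B \right)} = - \frac{\sqrt{B + B \left(1 - 5 B\right)}}{2}$ ($a{\left(B \right)} = - \frac{\sqrt{B \left(1 - 5 B\right) + B}}{2} = - \frac{\sqrt{B + B \left(1 - 5 B\right)}}{2}$)
$\frac{x{\left(-152,-90 \right)}}{a{\left(-155 \right)}} = \frac{\left(-90\right) \left(1 - -41040\right)}{\left(- \frac{1}{2}\right) \sqrt{\left(-1\right) \left(-155\right) \left(-2 + 5 \left(-155\right)\right)}} = \frac{\left(-90\right) \left(1 + 41040\right)}{\left(- \frac{1}{2}\right) \sqrt{\left(-1\right) \left(-155\right) \left(-2 - 775\right)}} = \frac{\left(-90\right) 41041}{\left(- \frac{1}{2}\right) \sqrt{\left(-1\right) \left(-155\right) \left(-777\right)}} = - \frac{3693690}{\left(- \frac{1}{2}\right) \sqrt{-120435}} = - \frac{3693690}{\left(- \frac{1}{2}\right) i \sqrt{120435}} = - 3693690 \frac{2 i \sqrt{120435}}{120435} = - \frac{70356 i \sqrt{120435}}{1147}$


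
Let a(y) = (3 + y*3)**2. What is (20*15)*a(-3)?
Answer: 10800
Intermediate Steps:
a(y) = (3 + 3*y)**2
(20*15)*a(-3) = (20*15)*(9*(1 - 3)**2) = 300*(9*(-2)**2) = 300*(9*4) = 300*36 = 10800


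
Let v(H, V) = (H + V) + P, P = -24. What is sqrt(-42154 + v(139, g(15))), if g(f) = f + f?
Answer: I*sqrt(42009) ≈ 204.96*I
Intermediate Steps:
g(f) = 2*f
v(H, V) = -24 + H + V (v(H, V) = (H + V) - 24 = -24 + H + V)
sqrt(-42154 + v(139, g(15))) = sqrt(-42154 + (-24 + 139 + 2*15)) = sqrt(-42154 + (-24 + 139 + 30)) = sqrt(-42154 + 145) = sqrt(-42009) = I*sqrt(42009)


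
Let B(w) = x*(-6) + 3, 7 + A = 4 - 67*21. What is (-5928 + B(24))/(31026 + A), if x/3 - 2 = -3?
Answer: -1969/9872 ≈ -0.19945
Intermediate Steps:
x = -3 (x = 6 + 3*(-3) = 6 - 9 = -3)
A = -1410 (A = -7 + (4 - 67*21) = -7 + (4 - 1407) = -7 - 1403 = -1410)
B(w) = 21 (B(w) = -3*(-6) + 3 = 18 + 3 = 21)
(-5928 + B(24))/(31026 + A) = (-5928 + 21)/(31026 - 1410) = -5907/29616 = -5907*1/29616 = -1969/9872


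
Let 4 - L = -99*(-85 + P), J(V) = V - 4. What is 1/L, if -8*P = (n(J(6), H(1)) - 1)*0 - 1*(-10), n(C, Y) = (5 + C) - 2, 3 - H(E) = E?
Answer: -4/34139 ≈ -0.00011717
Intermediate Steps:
H(E) = 3 - E
J(V) = -4 + V
n(C, Y) = 3 + C
P = -5/4 (P = -(((3 + (-4 + 6)) - 1)*0 - 1*(-10))/8 = -(((3 + 2) - 1)*0 + 10)/8 = -((5 - 1)*0 + 10)/8 = -(4*0 + 10)/8 = -(0 + 10)/8 = -⅛*10 = -5/4 ≈ -1.2500)
L = -34139/4 (L = 4 - (-99)*(-85 - 5/4) = 4 - (-99)*(-345)/4 = 4 - 1*34155/4 = 4 - 34155/4 = -34139/4 ≈ -8534.8)
1/L = 1/(-34139/4) = -4/34139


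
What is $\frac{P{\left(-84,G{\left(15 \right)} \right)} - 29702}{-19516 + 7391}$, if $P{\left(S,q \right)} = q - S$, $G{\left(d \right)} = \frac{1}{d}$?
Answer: $\frac{444269}{181875} \approx 2.4427$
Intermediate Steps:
$\frac{P{\left(-84,G{\left(15 \right)} \right)} - 29702}{-19516 + 7391} = \frac{\left(\frac{1}{15} - -84\right) - 29702}{-19516 + 7391} = \frac{\left(\frac{1}{15} + 84\right) - 29702}{-12125} = \left(\frac{1261}{15} - 29702\right) \left(- \frac{1}{12125}\right) = \left(- \frac{444269}{15}\right) \left(- \frac{1}{12125}\right) = \frac{444269}{181875}$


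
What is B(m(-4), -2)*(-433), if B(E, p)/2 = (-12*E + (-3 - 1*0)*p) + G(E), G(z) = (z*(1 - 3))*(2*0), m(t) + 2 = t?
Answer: -67548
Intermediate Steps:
m(t) = -2 + t
G(z) = 0 (G(z) = (z*(-2))*0 = -2*z*0 = 0)
B(E, p) = -24*E - 6*p (B(E, p) = 2*((-12*E + (-3 - 1*0)*p) + 0) = 2*((-12*E + (-3 + 0)*p) + 0) = 2*((-12*E - 3*p) + 0) = 2*(-12*E - 3*p) = -24*E - 6*p)
B(m(-4), -2)*(-433) = (-24*(-2 - 4) - 6*(-2))*(-433) = (-24*(-6) + 12)*(-433) = (144 + 12)*(-433) = 156*(-433) = -67548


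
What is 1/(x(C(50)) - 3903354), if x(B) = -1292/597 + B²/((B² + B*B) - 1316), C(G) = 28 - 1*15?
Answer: -194622/759679017011 ≈ -2.5619e-7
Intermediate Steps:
C(G) = 13 (C(G) = 28 - 15 = 13)
x(B) = -1292/597 + B²/(-1316 + 2*B²) (x(B) = -1292*1/597 + B²/((B² + B²) - 1316) = -1292/597 + B²/(2*B² - 1316) = -1292/597 + B²/(-1316 + 2*B²))
1/(x(C(50)) - 3903354) = 1/((1700272 - 1987*13²)/(1194*(-658 + 13²)) - 3903354) = 1/((1700272 - 1987*169)/(1194*(-658 + 169)) - 3903354) = 1/((1/1194)*(1700272 - 335803)/(-489) - 3903354) = 1/((1/1194)*(-1/489)*1364469 - 3903354) = 1/(-454823/194622 - 3903354) = 1/(-759679017011/194622) = -194622/759679017011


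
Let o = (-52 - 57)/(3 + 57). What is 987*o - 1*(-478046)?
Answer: 9525059/20 ≈ 4.7625e+5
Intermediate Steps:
o = -109/60 ≈ -1.8167
987*o - 1*(-478046) = 987*(-109/60) - 1*(-478046) = -35861/20 + 478046 = 9525059/20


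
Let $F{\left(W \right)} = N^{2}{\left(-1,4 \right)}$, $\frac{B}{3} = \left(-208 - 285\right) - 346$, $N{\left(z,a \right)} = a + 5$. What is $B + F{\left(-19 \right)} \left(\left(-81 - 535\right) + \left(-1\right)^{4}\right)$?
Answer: $-52332$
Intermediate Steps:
$N{\left(z,a \right)} = 5 + a$
$B = -2517$ ($B = 3 \left(\left(-208 - 285\right) - 346\right) = 3 \left(-493 - 346\right) = 3 \left(-839\right) = -2517$)
$F{\left(W \right)} = 81$ ($F{\left(W \right)} = \left(5 + 4\right)^{2} = 9^{2} = 81$)
$B + F{\left(-19 \right)} \left(\left(-81 - 535\right) + \left(-1\right)^{4}\right) = -2517 + 81 \left(\left(-81 - 535\right) + \left(-1\right)^{4}\right) = -2517 + 81 \left(-616 + 1\right) = -2517 + 81 \left(-615\right) = -2517 - 49815 = -52332$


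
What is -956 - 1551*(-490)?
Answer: 759034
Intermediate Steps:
-956 - 1551*(-490) = -956 + 759990 = 759034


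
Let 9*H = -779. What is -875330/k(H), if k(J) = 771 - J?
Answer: -231705/227 ≈ -1020.7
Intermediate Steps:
H = -779/9 (H = (⅑)*(-779) = -779/9 ≈ -86.556)
-875330/k(H) = -875330/(771 - 1*(-779/9)) = -875330/(771 + 779/9) = -875330/7718/9 = -875330*9/7718 = -231705/227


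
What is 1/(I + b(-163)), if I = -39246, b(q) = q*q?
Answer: -1/12677 ≈ -7.8883e-5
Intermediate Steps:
b(q) = q²
1/(I + b(-163)) = 1/(-39246 + (-163)²) = 1/(-39246 + 26569) = 1/(-12677) = -1/12677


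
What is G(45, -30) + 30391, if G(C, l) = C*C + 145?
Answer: 32561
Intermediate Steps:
G(C, l) = 145 + C² (G(C, l) = C² + 145 = 145 + C²)
G(45, -30) + 30391 = (145 + 45²) + 30391 = (145 + 2025) + 30391 = 2170 + 30391 = 32561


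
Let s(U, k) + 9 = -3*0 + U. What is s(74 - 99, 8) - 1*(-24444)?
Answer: 24410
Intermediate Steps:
s(U, k) = -9 + U (s(U, k) = -9 + (-3*0 + U) = -9 + (0 + U) = -9 + U)
s(74 - 99, 8) - 1*(-24444) = (-9 + (74 - 99)) - 1*(-24444) = (-9 - 25) + 24444 = -34 + 24444 = 24410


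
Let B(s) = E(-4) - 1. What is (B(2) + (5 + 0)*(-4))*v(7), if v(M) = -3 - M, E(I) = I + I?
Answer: 290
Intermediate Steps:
E(I) = 2*I
B(s) = -9 (B(s) = 2*(-4) - 1 = -8 - 1 = -9)
(B(2) + (5 + 0)*(-4))*v(7) = (-9 + (5 + 0)*(-4))*(-3 - 1*7) = (-9 + 5*(-4))*(-3 - 7) = (-9 - 20)*(-10) = -29*(-10) = 290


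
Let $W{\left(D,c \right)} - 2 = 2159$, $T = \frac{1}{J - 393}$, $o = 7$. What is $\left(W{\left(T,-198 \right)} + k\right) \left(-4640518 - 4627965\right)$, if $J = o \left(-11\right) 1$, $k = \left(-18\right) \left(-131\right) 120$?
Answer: $-2642639141443$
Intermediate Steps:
$k = 282960$ ($k = 2358 \cdot 120 = 282960$)
$J = -77$ ($J = 7 \left(-11\right) 1 = \left(-77\right) 1 = -77$)
$T = - \frac{1}{470}$ ($T = \frac{1}{-77 - 393} = \frac{1}{-470} = - \frac{1}{470} \approx -0.0021277$)
$W{\left(D,c \right)} = 2161$ ($W{\left(D,c \right)} = 2 + 2159 = 2161$)
$\left(W{\left(T,-198 \right)} + k\right) \left(-4640518 - 4627965\right) = \left(2161 + 282960\right) \left(-4640518 - 4627965\right) = 285121 \left(-9268483\right) = -2642639141443$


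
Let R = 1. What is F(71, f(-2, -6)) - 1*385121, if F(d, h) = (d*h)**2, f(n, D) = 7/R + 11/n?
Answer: -1495115/4 ≈ -3.7378e+5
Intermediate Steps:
f(n, D) = 7 + 11/n (f(n, D) = 7/1 + 11/n = 7*1 + 11/n = 7 + 11/n)
F(d, h) = d**2*h**2
F(71, f(-2, -6)) - 1*385121 = 71**2*(7 + 11/(-2))**2 - 1*385121 = 5041*(7 + 11*(-1/2))**2 - 385121 = 5041*(7 - 11/2)**2 - 385121 = 5041*(3/2)**2 - 385121 = 5041*(9/4) - 385121 = 45369/4 - 385121 = -1495115/4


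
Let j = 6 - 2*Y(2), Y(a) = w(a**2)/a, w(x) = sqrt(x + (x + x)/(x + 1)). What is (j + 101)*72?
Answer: 7704 - 144*sqrt(35)/5 ≈ 7533.6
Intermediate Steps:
w(x) = sqrt(x + 2*x/(1 + x)) (w(x) = sqrt(x + (2*x)/(1 + x)) = sqrt(x + 2*x/(1 + x)))
Y(a) = sqrt(a**2*(3 + a**2)/(1 + a**2))/a
j = 6 - 2*sqrt(35)/5 (j = 6 - 2*sqrt(2**2*(3 + 2**2)/(1 + 2**2))/2 = 6 - sqrt(4*(3 + 4)/(1 + 4)) = 6 - sqrt(4*7/5) = 6 - sqrt(4*(1/5)*7) = 6 - sqrt(28/5) = 6 - 2*sqrt(35)/5 ≈ 3.6336)
(j + 101)*72 = ((6 - 2*sqrt(35)/5) + 101)*72 = (107 - 2*sqrt(35)/5)*72 = 7704 - 144*sqrt(35)/5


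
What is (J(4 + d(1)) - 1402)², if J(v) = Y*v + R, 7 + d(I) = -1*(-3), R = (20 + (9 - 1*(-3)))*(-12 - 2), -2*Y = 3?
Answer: 3422500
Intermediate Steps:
Y = -3/2 (Y = -½*3 = -3/2 ≈ -1.5000)
R = -448 (R = (20 + (9 + 3))*(-14) = (20 + 12)*(-14) = 32*(-14) = -448)
d(I) = -4 (d(I) = -7 - 1*(-3) = -7 + 3 = -4)
J(v) = -448 - 3*v/2 (J(v) = -3*v/2 - 448 = -448 - 3*v/2)
(J(4 + d(1)) - 1402)² = ((-448 - 3*(4 - 4)/2) - 1402)² = ((-448 - 3/2*0) - 1402)² = ((-448 + 0) - 1402)² = (-448 - 1402)² = (-1850)² = 3422500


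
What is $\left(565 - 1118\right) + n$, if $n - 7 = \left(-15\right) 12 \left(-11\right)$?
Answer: $1434$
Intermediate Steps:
$n = 1987$ ($n = 7 + \left(-15\right) 12 \left(-11\right) = 7 - -1980 = 7 + 1980 = 1987$)
$\left(565 - 1118\right) + n = \left(565 - 1118\right) + 1987 = -553 + 1987 = 1434$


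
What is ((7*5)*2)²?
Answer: 4900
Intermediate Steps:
((7*5)*2)² = (35*2)² = 70² = 4900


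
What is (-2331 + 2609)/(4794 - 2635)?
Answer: 278/2159 ≈ 0.12876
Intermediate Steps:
(-2331 + 2609)/(4794 - 2635) = 278/2159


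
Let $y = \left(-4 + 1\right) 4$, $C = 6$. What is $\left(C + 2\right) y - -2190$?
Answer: $2094$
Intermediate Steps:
$y = -12$ ($y = \left(-3\right) 4 = -12$)
$\left(C + 2\right) y - -2190 = \left(6 + 2\right) \left(-12\right) - -2190 = 8 \left(-12\right) + 2190 = -96 + 2190 = 2094$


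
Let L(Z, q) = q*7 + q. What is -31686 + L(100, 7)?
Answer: -31630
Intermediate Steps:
L(Z, q) = 8*q (L(Z, q) = 7*q + q = 8*q)
-31686 + L(100, 7) = -31686 + 8*7 = -31686 + 56 = -31630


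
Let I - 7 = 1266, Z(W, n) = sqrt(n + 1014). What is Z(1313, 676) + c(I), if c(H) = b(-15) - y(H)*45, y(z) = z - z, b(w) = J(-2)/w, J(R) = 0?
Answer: 13*sqrt(10) ≈ 41.110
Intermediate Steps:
Z(W, n) = sqrt(1014 + n)
b(w) = 0 (b(w) = 0/w = 0)
y(z) = 0
I = 1273 (I = 7 + 1266 = 1273)
c(H) = 0 (c(H) = 0 - 0*45 = 0 - 1*0 = 0 + 0 = 0)
Z(1313, 676) + c(I) = sqrt(1014 + 676) + 0 = sqrt(1690) + 0 = 13*sqrt(10) + 0 = 13*sqrt(10)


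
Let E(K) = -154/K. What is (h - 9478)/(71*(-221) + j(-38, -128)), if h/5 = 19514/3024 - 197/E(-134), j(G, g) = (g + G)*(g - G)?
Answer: 24479483/1784376 ≈ 13.719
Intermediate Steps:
j(G, g) = (G + g)*(g - G)
h = -1959755/2376 (h = 5*(19514/3024 - 197/((-154/(-134)))) = 5*(19514*(1/3024) - 197/((-154*(-1/134)))) = 5*(9757/1512 - 197/77/67) = 5*(9757/1512 - 197*67/77) = 5*(9757/1512 - 13199/77) = 5*(-391951/2376) = -1959755/2376 ≈ -824.81)
(h - 9478)/(71*(-221) + j(-38, -128)) = (-1959755/2376 - 9478)/(71*(-221) + ((-128)² - 1*(-38)²)) = -24479483/(2376*(-15691 + (16384 - 1*1444))) = -24479483/(2376*(-15691 + (16384 - 1444))) = -24479483/(2376*(-15691 + 14940)) = -24479483/2376/(-751) = -24479483/2376*(-1/751) = 24479483/1784376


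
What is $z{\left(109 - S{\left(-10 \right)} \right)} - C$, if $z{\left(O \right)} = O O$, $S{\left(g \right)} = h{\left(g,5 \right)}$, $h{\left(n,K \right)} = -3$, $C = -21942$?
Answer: $34486$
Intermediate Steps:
$S{\left(g \right)} = -3$
$z{\left(O \right)} = O^{2}$
$z{\left(109 - S{\left(-10 \right)} \right)} - C = \left(109 - -3\right)^{2} - -21942 = \left(109 + 3\right)^{2} + 21942 = 112^{2} + 21942 = 12544 + 21942 = 34486$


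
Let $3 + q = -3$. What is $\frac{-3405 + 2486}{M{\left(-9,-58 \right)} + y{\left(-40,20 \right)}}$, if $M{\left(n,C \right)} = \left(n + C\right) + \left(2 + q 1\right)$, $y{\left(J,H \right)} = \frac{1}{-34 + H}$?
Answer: $\frac{12866}{995} \approx 12.931$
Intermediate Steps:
$q = -6$ ($q = -3 - 3 = -6$)
$M{\left(n,C \right)} = -4 + C + n$ ($M{\left(n,C \right)} = \left(n + C\right) + \left(2 - 6\right) = \left(C + n\right) + \left(2 - 6\right) = \left(C + n\right) - 4 = -4 + C + n$)
$\frac{-3405 + 2486}{M{\left(-9,-58 \right)} + y{\left(-40,20 \right)}} = \frac{-3405 + 2486}{\left(-4 - 58 - 9\right) + \frac{1}{-34 + 20}} = - \frac{919}{-71 + \frac{1}{-14}} = - \frac{919}{-71 - \frac{1}{14}} = - \frac{919}{- \frac{995}{14}} = \left(-919\right) \left(- \frac{14}{995}\right) = \frac{12866}{995}$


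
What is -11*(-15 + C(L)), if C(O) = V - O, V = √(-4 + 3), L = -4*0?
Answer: 165 - 11*I ≈ 165.0 - 11.0*I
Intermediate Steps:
L = 0
V = I (V = √(-1) = I ≈ 1.0*I)
C(O) = I - O
-11*(-15 + C(L)) = -11*(-15 + (I - 1*0)) = -11*(-15 + (I + 0)) = -11*(-15 + I) = 165 - 11*I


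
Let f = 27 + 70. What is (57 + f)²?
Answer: 23716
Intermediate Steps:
f = 97
(57 + f)² = (57 + 97)² = 154² = 23716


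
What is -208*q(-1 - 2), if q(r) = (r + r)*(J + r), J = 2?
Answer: -1248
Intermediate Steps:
q(r) = 2*r*(2 + r) (q(r) = (r + r)*(2 + r) = (2*r)*(2 + r) = 2*r*(2 + r))
-208*q(-1 - 2) = -416*(-1 - 2)*(2 + (-1 - 2)) = -416*(-3)*(2 - 3) = -416*(-3)*(-1) = -208*6 = -1248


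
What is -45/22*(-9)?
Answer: 405/22 ≈ 18.409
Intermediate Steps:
-45/22*(-9) = 405/22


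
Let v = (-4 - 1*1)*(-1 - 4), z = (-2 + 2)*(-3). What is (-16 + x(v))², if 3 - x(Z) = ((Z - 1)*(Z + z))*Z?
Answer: 225390169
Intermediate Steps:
z = 0 (z = 0*(-3) = 0)
v = 25 (v = (-4 - 1)*(-5) = -5*(-5) = 25)
x(Z) = 3 - Z²*(-1 + Z) (x(Z) = 3 - (Z - 1)*(Z + 0)*Z = 3 - (-1 + Z)*Z*Z = 3 - Z*(-1 + Z)*Z = 3 - Z²*(-1 + Z))
(-16 + x(v))² = (-16 + (3 + 25² - 1*25³))² = (-16 + (3 + 625 - 1*15625))² = (-16 + (3 + 625 - 15625))² = (-16 - 14997)² = (-15013)² = 225390169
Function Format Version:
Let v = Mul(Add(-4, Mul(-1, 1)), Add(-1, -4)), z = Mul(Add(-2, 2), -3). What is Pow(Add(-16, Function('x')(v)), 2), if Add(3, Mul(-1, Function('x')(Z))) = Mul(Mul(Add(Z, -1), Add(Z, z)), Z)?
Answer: 225390169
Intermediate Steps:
z = 0 (z = Mul(0, -3) = 0)
v = 25 (v = Mul(Add(-4, -1), -5) = Mul(-5, -5) = 25)
Function('x')(Z) = Add(3, Mul(-1, Pow(Z, 2), Add(-1, Z))) (Function('x')(Z) = Add(3, Mul(-1, Mul(Mul(Add(Z, -1), Add(Z, 0)), Z))) = Add(3, Mul(-1, Mul(Mul(Add(-1, Z), Z), Z))) = Add(3, Mul(-1, Mul(Mul(Z, Add(-1, Z)), Z))) = Add(3, Mul(-1, Mul(Pow(Z, 2), Add(-1, Z)))) = Add(3, Mul(-1, Pow(Z, 2), Add(-1, Z))))
Pow(Add(-16, Function('x')(v)), 2) = Pow(Add(-16, Add(3, Pow(25, 2), Mul(-1, Pow(25, 3)))), 2) = Pow(Add(-16, Add(3, 625, Mul(-1, 15625))), 2) = Pow(Add(-16, Add(3, 625, -15625)), 2) = Pow(Add(-16, -14997), 2) = Pow(-15013, 2) = 225390169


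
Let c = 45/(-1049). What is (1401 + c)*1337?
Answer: 1964860548/1049 ≈ 1.8731e+6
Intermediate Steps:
c = -45/1049 (c = 45*(-1/1049) = -45/1049 ≈ -0.042898)
(1401 + c)*1337 = (1401 - 45/1049)*1337 = (1469604/1049)*1337 = 1964860548/1049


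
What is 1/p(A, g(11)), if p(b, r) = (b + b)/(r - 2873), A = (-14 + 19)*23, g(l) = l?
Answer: -1431/115 ≈ -12.443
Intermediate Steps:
A = 115 (A = 5*23 = 115)
p(b, r) = 2*b/(-2873 + r) (p(b, r) = (2*b)/(-2873 + r) = 2*b/(-2873 + r))
1/p(A, g(11)) = 1/(2*115/(-2873 + 11)) = 1/(2*115/(-2862)) = 1/(2*115*(-1/2862)) = 1/(-115/1431) = -1431/115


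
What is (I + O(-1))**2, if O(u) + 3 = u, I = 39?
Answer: 1225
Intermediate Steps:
O(u) = -3 + u
(I + O(-1))**2 = (39 + (-3 - 1))**2 = (39 - 4)**2 = 35**2 = 1225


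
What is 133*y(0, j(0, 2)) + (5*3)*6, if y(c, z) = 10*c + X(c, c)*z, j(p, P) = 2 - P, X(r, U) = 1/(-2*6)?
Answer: 90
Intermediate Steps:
X(r, U) = -1/12 (X(r, U) = 1/(-12) = 1*(-1/12) = -1/12)
y(c, z) = 10*c - z/12
133*y(0, j(0, 2)) + (5*3)*6 = 133*(10*0 - (2 - 1*2)/12) + (5*3)*6 = 133*(0 - (2 - 2)/12) + 15*6 = 133*(0 - 1/12*0) + 90 = 133*(0 + 0) + 90 = 133*0 + 90 = 0 + 90 = 90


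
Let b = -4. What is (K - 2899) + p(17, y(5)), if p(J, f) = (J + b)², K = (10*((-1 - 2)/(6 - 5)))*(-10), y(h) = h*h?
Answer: -2430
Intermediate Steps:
y(h) = h²
K = 300 (K = (10*(-3/1))*(-10) = (10*(-3*1))*(-10) = (10*(-3))*(-10) = -30*(-10) = 300)
p(J, f) = (-4 + J)² (p(J, f) = (J - 4)² = (-4 + J)²)
(K - 2899) + p(17, y(5)) = (300 - 2899) + (-4 + 17)² = -2599 + 13² = -2599 + 169 = -2430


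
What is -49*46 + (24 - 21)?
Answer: -2251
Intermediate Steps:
-49*46 + (24 - 21) = -2254 + 3 = -2251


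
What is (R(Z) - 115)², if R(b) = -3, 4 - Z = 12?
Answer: 13924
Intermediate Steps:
Z = -8 (Z = 4 - 1*12 = 4 - 12 = -8)
(R(Z) - 115)² = (-3 - 115)² = (-118)² = 13924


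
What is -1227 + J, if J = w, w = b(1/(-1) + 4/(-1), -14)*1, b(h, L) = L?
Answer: -1241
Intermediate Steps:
w = -14 (w = -14*1 = -14)
J = -14
-1227 + J = -1227 - 14 = -1241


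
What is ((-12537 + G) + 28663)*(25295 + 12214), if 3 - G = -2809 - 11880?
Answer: 1155952362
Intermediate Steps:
G = 14692 (G = 3 - (-2809 - 11880) = 3 - 1*(-14689) = 3 + 14689 = 14692)
((-12537 + G) + 28663)*(25295 + 12214) = ((-12537 + 14692) + 28663)*(25295 + 12214) = (2155 + 28663)*37509 = 30818*37509 = 1155952362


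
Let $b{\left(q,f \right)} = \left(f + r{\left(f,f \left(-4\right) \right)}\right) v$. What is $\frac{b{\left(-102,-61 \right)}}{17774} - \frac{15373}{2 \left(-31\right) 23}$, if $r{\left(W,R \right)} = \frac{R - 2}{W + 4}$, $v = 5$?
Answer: $\frac{3887036636}{361176567} \approx 10.762$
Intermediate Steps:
$r{\left(W,R \right)} = \frac{-2 + R}{4 + W}$
$b{\left(q,f \right)} = 5 f + \frac{5 \left(-2 - 4 f\right)}{4 + f}$ ($b{\left(q,f \right)} = \left(f + \frac{-2 + f \left(-4\right)}{4 + f}\right) 5 = \left(f + \frac{-2 - 4 f}{4 + f}\right) 5 = 5 f + \frac{5 \left(-2 - 4 f\right)}{4 + f}$)
$\frac{b{\left(-102,-61 \right)}}{17774} - \frac{15373}{2 \left(-31\right) 23} = \frac{5 \frac{1}{4 - 61} \left(-2 + \left(-61\right)^{2}\right)}{17774} - \frac{15373}{2 \left(-31\right) 23} = \frac{5 \left(-2 + 3721\right)}{-57} \cdot \frac{1}{17774} - \frac{15373}{\left(-62\right) 23} = 5 \left(- \frac{1}{57}\right) 3719 \cdot \frac{1}{17774} - \frac{15373}{-1426} = \left(- \frac{18595}{57}\right) \frac{1}{17774} - - \frac{15373}{1426} = - \frac{18595}{1013118} + \frac{15373}{1426} = \frac{3887036636}{361176567}$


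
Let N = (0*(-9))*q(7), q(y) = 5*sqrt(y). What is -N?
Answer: 0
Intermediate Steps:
N = 0 (N = (0*(-9))*(5*sqrt(7)) = 0*(5*sqrt(7)) = 0)
-N = -1*0 = 0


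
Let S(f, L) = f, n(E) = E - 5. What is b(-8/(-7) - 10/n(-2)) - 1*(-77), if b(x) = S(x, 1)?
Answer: 557/7 ≈ 79.571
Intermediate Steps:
n(E) = -5 + E
b(x) = x
b(-8/(-7) - 10/n(-2)) - 1*(-77) = (-8/(-7) - 10/(-5 - 2)) - 1*(-77) = (-8*(-⅐) - 10/(-7)) + 77 = (8/7 - 10*(-⅐)) + 77 = (8/7 + 10/7) + 77 = 18/7 + 77 = 557/7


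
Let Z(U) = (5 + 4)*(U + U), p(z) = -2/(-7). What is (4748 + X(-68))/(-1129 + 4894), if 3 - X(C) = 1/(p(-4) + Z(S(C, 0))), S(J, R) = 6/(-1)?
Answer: 1194087/946270 ≈ 1.2619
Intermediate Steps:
S(J, R) = -6 (S(J, R) = 6*(-1) = -6)
p(z) = 2/7 (p(z) = -2*(-⅐) = 2/7)
Z(U) = 18*U (Z(U) = 9*(2*U) = 18*U)
X(C) = 2269/754 (X(C) = 3 - 1/(2/7 + 18*(-6)) = 3 - 1/(2/7 - 108) = 3 - 1/(-754/7) = 3 - 1*(-7/754) = 3 + 7/754 = 2269/754)
(4748 + X(-68))/(-1129 + 4894) = (4748 + 2269/754)/(-1129 + 4894) = (3582261/754)/3765 = (3582261/754)*(1/3765) = 1194087/946270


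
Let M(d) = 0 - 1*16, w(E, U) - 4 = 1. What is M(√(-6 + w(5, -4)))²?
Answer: 256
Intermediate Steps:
w(E, U) = 5 (w(E, U) = 4 + 1 = 5)
M(d) = -16 (M(d) = 0 - 16 = -16)
M(√(-6 + w(5, -4)))² = (-16)² = 256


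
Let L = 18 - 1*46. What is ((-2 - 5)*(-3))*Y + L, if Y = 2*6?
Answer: 224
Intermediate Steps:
L = -28 (L = 18 - 46 = -28)
Y = 12
((-2 - 5)*(-3))*Y + L = ((-2 - 5)*(-3))*12 - 28 = -7*(-3)*12 - 28 = 21*12 - 28 = 252 - 28 = 224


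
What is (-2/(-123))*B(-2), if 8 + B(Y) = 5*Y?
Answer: -12/41 ≈ -0.29268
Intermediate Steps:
B(Y) = -8 + 5*Y
(-2/(-123))*B(-2) = (-2/(-123))*(-8 + 5*(-2)) = (-2*(-1/123))*(-8 - 10) = (2/123)*(-18) = -12/41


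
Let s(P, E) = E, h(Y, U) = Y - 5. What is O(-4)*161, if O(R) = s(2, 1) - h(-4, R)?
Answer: 1610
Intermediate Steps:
h(Y, U) = -5 + Y
O(R) = 10 (O(R) = 1 - (-5 - 4) = 1 - 1*(-9) = 1 + 9 = 10)
O(-4)*161 = 10*161 = 1610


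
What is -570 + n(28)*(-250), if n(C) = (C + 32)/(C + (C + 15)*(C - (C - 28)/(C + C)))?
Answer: -89655/154 ≈ -582.18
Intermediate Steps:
n(C) = (32 + C)/(C + (15 + C)*(C - (-28 + C)/(2*C)))
-570 + n(28)*(-250) = -570 + (2*28*(32 + 28)/(420 + 2*28³ + 13*28 + 31*28²))*(-250) = -570 + (2*28*60/(420 + 2*21952 + 364 + 31*784))*(-250) = -570 + (2*28*60/(420 + 43904 + 364 + 24304))*(-250) = -570 + (2*28*60/68992)*(-250) = -570 + (2*28*(1/68992)*60)*(-250) = -570 + (15/308)*(-250) = -570 - 1875/154 = -89655/154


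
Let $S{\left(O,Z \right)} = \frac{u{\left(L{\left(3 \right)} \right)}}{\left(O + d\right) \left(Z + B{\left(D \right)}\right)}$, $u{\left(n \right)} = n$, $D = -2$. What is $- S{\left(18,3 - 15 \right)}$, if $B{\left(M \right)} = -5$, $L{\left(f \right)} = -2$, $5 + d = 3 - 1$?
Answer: $- \frac{2}{255} \approx -0.0078431$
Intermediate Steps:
$d = -3$ ($d = -5 + \left(3 - 1\right) = -5 + 2 = -3$)
$S{\left(O,Z \right)} = - \frac{2}{\left(-5 + Z\right) \left(-3 + O\right)}$ ($S{\left(O,Z \right)} = - \frac{2}{\left(O - 3\right) \left(Z - 5\right)} = - \frac{2}{\left(-3 + O\right) \left(-5 + Z\right)} = - \frac{2}{\left(-5 + Z\right) \left(-3 + O\right)}$)
$- S{\left(18,3 - 15 \right)} = - \frac{-2}{15 - 90 - 3 \left(3 - 15\right) + 18 \left(3 - 15\right)} = - \frac{-2}{15 - 90 - -36 + 18 \left(-12\right)} = - \frac{-2}{15 - 90 + 36 - 216} = - \frac{-2}{-255} = - \frac{\left(-2\right) \left(-1\right)}{255} = \left(-1\right) \frac{2}{255} = - \frac{2}{255}$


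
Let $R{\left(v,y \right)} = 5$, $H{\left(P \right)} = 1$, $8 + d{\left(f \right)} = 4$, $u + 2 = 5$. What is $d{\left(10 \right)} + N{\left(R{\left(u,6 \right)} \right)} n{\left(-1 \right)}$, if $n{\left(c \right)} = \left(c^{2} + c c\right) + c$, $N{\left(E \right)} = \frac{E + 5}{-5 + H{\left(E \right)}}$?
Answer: $- \frac{13}{2} \approx -6.5$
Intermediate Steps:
$u = 3$ ($u = -2 + 5 = 3$)
$d{\left(f \right)} = -4$ ($d{\left(f \right)} = -8 + 4 = -4$)
$N{\left(E \right)} = - \frac{5}{4} - \frac{E}{4}$ ($N{\left(E \right)} = \frac{E + 5}{-5 + 1} = \frac{5 + E}{-4} = \left(5 + E\right) \left(- \frac{1}{4}\right) = - \frac{5}{4} - \frac{E}{4}$)
$n{\left(c \right)} = c + 2 c^{2}$ ($n{\left(c \right)} = \left(c^{2} + c^{2}\right) + c = 2 c^{2} + c = c + 2 c^{2}$)
$d{\left(10 \right)} + N{\left(R{\left(u,6 \right)} \right)} n{\left(-1 \right)} = -4 + \left(- \frac{5}{4} - \frac{5}{4}\right) \left(- (1 + 2 \left(-1\right))\right) = -4 + \left(- \frac{5}{4} - \frac{5}{4}\right) \left(- (1 - 2)\right) = -4 - \frac{5 \left(\left(-1\right) \left(-1\right)\right)}{2} = -4 - \frac{5}{2} = - \frac{13}{2}$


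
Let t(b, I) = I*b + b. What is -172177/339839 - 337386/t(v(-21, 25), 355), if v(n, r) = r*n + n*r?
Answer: 1197551387/3024567100 ≈ 0.39594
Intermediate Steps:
v(n, r) = 2*n*r (v(n, r) = n*r + n*r = 2*n*r)
t(b, I) = b + I*b
-172177/339839 - 337386/t(v(-21, 25), 355) = -172177/339839 - 337386*(-1/(1050*(1 + 355))) = -172177*1/339839 - 337386/((-1050*356)) = -172177/339839 - 337386/(-373800) = -172177/339839 - 337386*(-1/373800) = -172177/339839 + 8033/8900 = 1197551387/3024567100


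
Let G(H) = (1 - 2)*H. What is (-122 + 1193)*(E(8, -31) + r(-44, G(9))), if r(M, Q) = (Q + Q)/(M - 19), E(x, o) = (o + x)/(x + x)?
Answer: -19737/16 ≈ -1233.6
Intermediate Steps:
E(x, o) = (o + x)/(2*x) (E(x, o) = (o + x)/((2*x)) = (o + x)*(1/(2*x)) = (o + x)/(2*x))
G(H) = -H
r(M, Q) = 2*Q/(-19 + M) (r(M, Q) = (2*Q)/(-19 + M) = 2*Q/(-19 + M))
(-122 + 1193)*(E(8, -31) + r(-44, G(9))) = (-122 + 1193)*((½)*(-31 + 8)/8 + 2*(-1*9)/(-19 - 44)) = 1071*((½)*(⅛)*(-23) + 2*(-9)/(-63)) = 1071*(-23/16 + 2*(-9)*(-1/63)) = 1071*(-23/16 + 2/7) = 1071*(-129/112) = -19737/16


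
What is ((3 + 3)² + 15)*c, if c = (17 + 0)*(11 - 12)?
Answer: -867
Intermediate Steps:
c = -17 (c = 17*(-1) = -17)
((3 + 3)² + 15)*c = ((3 + 3)² + 15)*(-17) = (6² + 15)*(-17) = (36 + 15)*(-17) = 51*(-17) = -867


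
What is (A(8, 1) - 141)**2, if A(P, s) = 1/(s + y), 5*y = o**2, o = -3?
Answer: 3876961/196 ≈ 19780.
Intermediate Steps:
y = 9/5 (y = (1/5)*(-3)**2 = (1/5)*9 = 9/5 ≈ 1.8000)
A(P, s) = 1/(9/5 + s) (A(P, s) = 1/(s + 9/5) = 1/(9/5 + s))
(A(8, 1) - 141)**2 = (5/(9 + 5*1) - 141)**2 = (5/(9 + 5) - 141)**2 = (5/14 - 141)**2 = (-1969/14)**2 = 3876961/196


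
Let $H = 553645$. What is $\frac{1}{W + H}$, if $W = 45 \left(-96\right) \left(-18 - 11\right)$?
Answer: $\frac{1}{678925} \approx 1.4729 \cdot 10^{-6}$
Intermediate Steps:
$W = 125280$ ($W = - 4320 \left(-18 - 11\right) = \left(-4320\right) \left(-29\right) = 125280$)
$\frac{1}{W + H} = \frac{1}{125280 + 553645} = \frac{1}{678925}$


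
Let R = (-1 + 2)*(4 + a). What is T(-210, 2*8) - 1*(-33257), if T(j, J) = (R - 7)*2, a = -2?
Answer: 33247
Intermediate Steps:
R = 2 (R = (-1 + 2)*(4 - 2) = 1*2 = 2)
T(j, J) = -10 (T(j, J) = (2 - 7)*2 = -5*2 = -10)
T(-210, 2*8) - 1*(-33257) = -10 - 1*(-33257) = -10 + 33257 = 33247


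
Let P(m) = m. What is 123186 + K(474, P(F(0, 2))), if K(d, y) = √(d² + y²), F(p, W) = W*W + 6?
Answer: 123186 + 2*√56194 ≈ 1.2366e+5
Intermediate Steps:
F(p, W) = 6 + W² (F(p, W) = W² + 6 = 6 + W²)
123186 + K(474, P(F(0, 2))) = 123186 + √(474² + (6 + 2²)²) = 123186 + √(224676 + (6 + 4)²) = 123186 + √(224676 + 10²) = 123186 + √(224676 + 100) = 123186 + √224776 = 123186 + 2*√56194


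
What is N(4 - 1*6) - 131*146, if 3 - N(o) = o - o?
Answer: -19123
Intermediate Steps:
N(o) = 3 (N(o) = 3 - (o - o) = 3 - 1*0 = 3 + 0 = 3)
N(4 - 1*6) - 131*146 = 3 - 131*146 = 3 - 19126 = -19123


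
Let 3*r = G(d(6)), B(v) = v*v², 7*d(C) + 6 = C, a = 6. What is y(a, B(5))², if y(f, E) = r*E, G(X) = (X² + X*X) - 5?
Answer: 390625/9 ≈ 43403.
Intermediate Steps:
d(C) = -6/7 + C/7
B(v) = v³
G(X) = -5 + 2*X² (G(X) = (X² + X²) - 5 = 2*X² - 5 = -5 + 2*X²)
r = -5/3 (r = (-5 + 2*(-6/7 + (⅐)*6)²)/3 = (-5 + 2*(-6/7 + 6/7)²)/3 = (-5 + 2*0²)/3 = (-5 + 2*0)/3 = (-5 + 0)/3 = (⅓)*(-5) = -5/3 ≈ -1.6667)
y(f, E) = -5*E/3
y(a, B(5))² = (-5/3*5³)² = (-5/3*125)² = (-625/3)² = 390625/9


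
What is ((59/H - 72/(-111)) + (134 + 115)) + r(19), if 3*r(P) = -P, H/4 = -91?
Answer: 9824363/40404 ≈ 243.15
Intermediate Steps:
H = -364 (H = 4*(-91) = -364)
r(P) = -P/3 (r(P) = (-P)/3 = -P/3)
((59/H - 72/(-111)) + (134 + 115)) + r(19) = ((59/(-364) - 72/(-111)) + (134 + 115)) - ⅓*19 = ((59*(-1/364) - 72*(-1/111)) + 249) - 19/3 = ((-59/364 + 24/37) + 249) - 19/3 = (6553/13468 + 249) - 19/3 = 3360085/13468 - 19/3 = 9824363/40404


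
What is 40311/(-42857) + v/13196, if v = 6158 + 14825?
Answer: 367324475/565540972 ≈ 0.64951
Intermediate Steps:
v = 20983
40311/(-42857) + v/13196 = 40311/(-42857) + 20983/13196 = 40311*(-1/42857) + 20983*(1/13196) = -40311/42857 + 20983/13196 = 367324475/565540972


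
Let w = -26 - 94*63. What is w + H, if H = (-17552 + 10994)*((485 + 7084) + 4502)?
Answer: -79167566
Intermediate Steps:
H = -79161618 (H = -6558*(7569 + 4502) = -6558*12071 = -79161618)
w = -5948 (w = -26 - 5922 = -5948)
w + H = -5948 - 79161618 = -79167566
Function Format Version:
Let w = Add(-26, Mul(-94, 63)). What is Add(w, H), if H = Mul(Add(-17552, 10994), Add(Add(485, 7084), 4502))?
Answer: -79167566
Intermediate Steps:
H = -79161618 (H = Mul(-6558, Add(7569, 4502)) = Mul(-6558, 12071) = -79161618)
w = -5948 (w = Add(-26, -5922) = -5948)
Add(w, H) = Add(-5948, -79161618) = -79167566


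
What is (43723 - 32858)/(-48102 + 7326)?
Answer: -10865/40776 ≈ -0.26646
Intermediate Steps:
(43723 - 32858)/(-48102 + 7326) = 10865/(-40776) = 10865*(-1/40776) = -10865/40776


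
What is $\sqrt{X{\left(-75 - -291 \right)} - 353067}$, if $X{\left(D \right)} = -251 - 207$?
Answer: $5 i \sqrt{14141} \approx 594.58 i$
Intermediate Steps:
$X{\left(D \right)} = -458$ ($X{\left(D \right)} = -251 - 207 = -458$)
$\sqrt{X{\left(-75 - -291 \right)} - 353067} = \sqrt{-458 - 353067} = \sqrt{-353525} = 5 i \sqrt{14141}$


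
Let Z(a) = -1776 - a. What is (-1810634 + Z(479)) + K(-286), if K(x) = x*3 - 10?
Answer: -1813757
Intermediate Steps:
K(x) = -10 + 3*x (K(x) = 3*x - 10 = -10 + 3*x)
(-1810634 + Z(479)) + K(-286) = (-1810634 + (-1776 - 1*479)) + (-10 + 3*(-286)) = (-1810634 + (-1776 - 479)) + (-10 - 858) = (-1810634 - 2255) - 868 = -1812889 - 868 = -1813757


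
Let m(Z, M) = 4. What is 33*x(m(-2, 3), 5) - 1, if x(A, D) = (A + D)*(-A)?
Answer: -1189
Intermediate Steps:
x(A, D) = -A*(A + D)
33*x(m(-2, 3), 5) - 1 = 33*(-1*4*(4 + 5)) - 1 = 33*(-1*4*9) - 1 = 33*(-36) - 1 = -1188 - 1 = -1189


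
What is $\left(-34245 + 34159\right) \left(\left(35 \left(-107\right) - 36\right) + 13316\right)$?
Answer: $-820010$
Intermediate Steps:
$\left(-34245 + 34159\right) \left(\left(35 \left(-107\right) - 36\right) + 13316\right) = - 86 \left(\left(-3745 - 36\right) + 13316\right) = - 86 \left(-3781 + 13316\right) = \left(-86\right) 9535 = -820010$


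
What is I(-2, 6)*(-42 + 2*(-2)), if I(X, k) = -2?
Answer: 92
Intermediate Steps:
I(-2, 6)*(-42 + 2*(-2)) = -2*(-42 + 2*(-2)) = -2*(-42 - 4) = -2*(-46) = 92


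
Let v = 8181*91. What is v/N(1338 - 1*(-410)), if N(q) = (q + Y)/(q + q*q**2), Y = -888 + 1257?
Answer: 3976236540270540/2117 ≈ 1.8782e+12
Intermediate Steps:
Y = 369
v = 744471
N(q) = (369 + q)/(q + q**3) (N(q) = (q + 369)/(q + q*q**2) = (369 + q)/(q + q**3))
v/N(1338 - 1*(-410)) = 744471/(((369 + (1338 - 1*(-410)))/((1338 - 1*(-410)) + (1338 - 1*(-410))**3))) = 744471/(((369 + (1338 + 410))/((1338 + 410) + (1338 + 410)**3))) = 744471/(((369 + 1748)/(1748 + 1748**3))) = 744471/((2117/(1748 + 5341020992))) = 744471/((2117/5341022740)) = 744471/(((1/5341022740)*2117)) = 744471/(2117/5341022740) = 744471*(5341022740/2117) = 3976236540270540/2117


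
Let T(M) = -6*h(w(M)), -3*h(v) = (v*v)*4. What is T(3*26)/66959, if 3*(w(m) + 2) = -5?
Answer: 968/602631 ≈ 0.0016063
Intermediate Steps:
w(m) = -11/3 (w(m) = -2 + (⅓)*(-5) = -2 - 5/3 = -11/3)
h(v) = -4*v²/3 (h(v) = -v*v*4/3 = -v²*4/3 = -4*v²/3)
T(M) = 968/9 (T(M) = -(-8)*(-11/3)² = -(-8)*121/9 = -6*(-484/27) = 968/9)
T(3*26)/66959 = (968/9)/66959 = (968/9)*(1/66959) = 968/602631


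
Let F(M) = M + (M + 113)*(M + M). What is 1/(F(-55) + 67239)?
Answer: 1/60804 ≈ 1.6446e-5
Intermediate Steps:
F(M) = M + 2*M*(113 + M) (F(M) = M + (113 + M)*(2*M) = M + 2*M*(113 + M))
1/(F(-55) + 67239) = 1/(-55*(227 + 2*(-55)) + 67239) = 1/(-55*(227 - 110) + 67239) = 1/(-55*117 + 67239) = 1/(-6435 + 67239) = 1/60804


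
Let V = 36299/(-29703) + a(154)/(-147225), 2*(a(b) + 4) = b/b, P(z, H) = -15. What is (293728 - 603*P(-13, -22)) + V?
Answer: 294228512115769/971783150 ≈ 3.0277e+5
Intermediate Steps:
a(b) = -7/2 (a(b) = -4 + (b/b)/2 = -4 + (½)*1 = -4 + ½ = -7/2)
V = -1187559181/971783150 (V = 36299/(-29703) - 7/2/(-147225) = 36299*(-1/29703) - 7/2*(-1/147225) = -36299/29703 + 7/294450 = -1187559181/971783150 ≈ -1.2220)
(293728 - 603*P(-13, -22)) + V = (293728 - 603*(-15)) - 1187559181/971783150 = (293728 + 9045) - 1187559181/971783150 = 302773 - 1187559181/971783150 = 294228512115769/971783150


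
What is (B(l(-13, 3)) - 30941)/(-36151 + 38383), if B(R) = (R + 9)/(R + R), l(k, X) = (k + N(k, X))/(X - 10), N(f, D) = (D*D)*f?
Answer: -2681489/193440 ≈ -13.862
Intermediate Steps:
N(f, D) = f*D² (N(f, D) = D²*f = f*D²)
l(k, X) = (k + k*X²)/(-10 + X) (l(k, X) = (k + k*X²)/(X - 10) = (k + k*X²)/(-10 + X))
B(R) = (9 + R)/(2*R) (B(R) = (9 + R)/((2*R)) = (9 + R)*(1/(2*R)) = (9 + R)/(2*R))
(B(l(-13, 3)) - 30941)/(-36151 + 38383) = ((9 - 13*(1 + 3²)/(-10 + 3))/(2*((-13*(1 + 3²)/(-10 + 3)))) - 30941)/(-36151 + 38383) = ((9 - 13*(1 + 9)/(-7))/(2*((-13*(1 + 9)/(-7)))) - 30941)/2232 = ((9 - 13*(-⅐)*10)/(2*((-13*(-⅐)*10))) - 30941)*(1/2232) = ((9 + 130/7)/(2*(130/7)) - 30941)*(1/2232) = ((½)*(7/130)*(193/7) - 30941)*(1/2232) = (193/260 - 30941)*(1/2232) = -8044467/260*1/2232 = -2681489/193440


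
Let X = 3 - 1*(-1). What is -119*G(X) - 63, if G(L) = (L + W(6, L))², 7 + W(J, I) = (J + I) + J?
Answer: -20174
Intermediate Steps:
X = 4 (X = 3 + 1 = 4)
W(J, I) = -7 + I + 2*J (W(J, I) = -7 + ((J + I) + J) = -7 + ((I + J) + J) = -7 + (I + 2*J) = -7 + I + 2*J)
G(L) = (5 + 2*L)² (G(L) = (L + (-7 + L + 2*6))² = (L + (-7 + L + 12))² = (L + (5 + L))² = (5 + 2*L)²)
-119*G(X) - 63 = -119*(5 + 2*4)² - 63 = -119*(5 + 8)² - 63 = -119*13² - 63 = -119*169 - 63 = -20111 - 63 = -20174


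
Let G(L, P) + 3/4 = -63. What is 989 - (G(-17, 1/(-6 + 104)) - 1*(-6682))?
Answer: -22517/4 ≈ -5629.3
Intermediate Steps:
G(L, P) = -255/4 (G(L, P) = -3/4 - 63 = -255/4)
989 - (G(-17, 1/(-6 + 104)) - 1*(-6682)) = 989 - (-255/4 - 1*(-6682)) = 989 - (-255/4 + 6682) = 989 - 1*26473/4 = 989 - 26473/4 = -22517/4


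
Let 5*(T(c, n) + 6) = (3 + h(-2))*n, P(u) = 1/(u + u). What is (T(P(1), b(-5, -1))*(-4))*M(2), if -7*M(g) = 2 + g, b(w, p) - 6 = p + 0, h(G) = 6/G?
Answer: -96/7 ≈ -13.714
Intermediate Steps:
b(w, p) = 6 + p (b(w, p) = 6 + (p + 0) = 6 + p)
M(g) = -2/7 - g/7 (M(g) = -(2 + g)/7 = -2/7 - g/7)
P(u) = 1/(2*u)
T(c, n) = -6 (T(c, n) = -6 + ((3 + 6/(-2))*n)/5 = -6 + ((3 + 6*(-1/2))*n)/5 = -6 + ((3 - 3)*n)/5 = -6 + (0*n)/5 = -6 + (1/5)*0 = -6 + 0 = -6)
(T(P(1), b(-5, -1))*(-4))*M(2) = (-6*(-4))*(-2/7 - 1/7*2) = 24*(-2/7 - 2/7) = 24*(-4/7) = -96/7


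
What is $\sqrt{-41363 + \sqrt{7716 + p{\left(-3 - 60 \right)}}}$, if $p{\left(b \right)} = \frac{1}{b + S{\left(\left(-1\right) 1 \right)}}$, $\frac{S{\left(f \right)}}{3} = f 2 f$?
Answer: $\frac{\sqrt{-134388387 + 57 \sqrt{25069227}}}{57} \approx 203.16 i$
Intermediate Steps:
$S{\left(f \right)} = 6 f^{2}$ ($S{\left(f \right)} = 3 f 2 f = 3 \cdot 2 f f = 3 \cdot 2 f^{2} = 6 f^{2}$)
$p{\left(b \right)} = \frac{1}{6 + b}$ ($p{\left(b \right)} = \frac{1}{b + 6 \left(\left(-1\right) 1\right)^{2}} = \frac{1}{b + 6 \left(-1\right)^{2}} = \frac{1}{b + 6 \cdot 1} = \frac{1}{b + 6} = \frac{1}{6 + b}$)
$\sqrt{-41363 + \sqrt{7716 + p{\left(-3 - 60 \right)}}} = \sqrt{-41363 + \sqrt{7716 + \frac{1}{6 - 63}}} = \sqrt{-41363 + \sqrt{7716 + \frac{1}{-57}}} = \sqrt{-41363 + \sqrt{7716 - \frac{1}{57}}} = \sqrt{-41363 + \sqrt{\frac{439811}{57}}} = \sqrt{-41363 + \frac{\sqrt{25069227}}{57}}$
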